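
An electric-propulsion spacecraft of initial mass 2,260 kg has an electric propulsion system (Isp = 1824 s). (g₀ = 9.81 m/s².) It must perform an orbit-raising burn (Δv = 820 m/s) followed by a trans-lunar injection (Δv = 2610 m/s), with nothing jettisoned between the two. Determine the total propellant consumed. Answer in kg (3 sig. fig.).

total propellant consumed ≈ 394 kg

v_e = Isp · g₀ = 1824 × 9.81 = 17893.4 m/s.
After the first burn: m = 2260 × exp(−820/17893.4) = 2260 × 0.95521 = 2,158.77 kg.
After the second burn: m = 2,158.77 × exp(−2610/17893.4) = 2,158.77 × 0.86428 = 1,865.78 kg.
Total propellant = m₀ − m_final = 2260 − 1,865.78 = 394.22 kg.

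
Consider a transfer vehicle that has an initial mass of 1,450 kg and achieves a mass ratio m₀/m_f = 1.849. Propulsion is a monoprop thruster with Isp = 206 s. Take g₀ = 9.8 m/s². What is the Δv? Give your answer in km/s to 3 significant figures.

Δv ≈ 1.24 km/s

v_e = Isp · g₀ = 206 × 9.8 = 2018.8 m/s.
Using Δv = v_e ln(m₀/m_f): Δv = v_e · ln(1.849) = 2018.8 × 0.6146 ≈ 1240.8 m/s.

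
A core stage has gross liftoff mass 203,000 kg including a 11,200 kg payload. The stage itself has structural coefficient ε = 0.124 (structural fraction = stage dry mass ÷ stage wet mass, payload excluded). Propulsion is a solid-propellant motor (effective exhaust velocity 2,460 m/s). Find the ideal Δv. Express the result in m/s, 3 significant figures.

Stage wet mass = m₀ − payload = 203,000 − 11,200 = 191,800 kg.
Stage dry mass = ε × stage wet mass = 0.124 × 191,800 = 23,783.2 kg.
Burnout mass m_f = stage dry + payload = 23,783.2 + 11,200 = 34,983.2 kg.
From the ideal rocket equation, Δv = v_e · ln(203,000/34,983.2) = 2460.0 × ln(5.803) = 2460.0 × 1.7583 ≈ 4326 m/s.

Δv ≈ 4330 m/s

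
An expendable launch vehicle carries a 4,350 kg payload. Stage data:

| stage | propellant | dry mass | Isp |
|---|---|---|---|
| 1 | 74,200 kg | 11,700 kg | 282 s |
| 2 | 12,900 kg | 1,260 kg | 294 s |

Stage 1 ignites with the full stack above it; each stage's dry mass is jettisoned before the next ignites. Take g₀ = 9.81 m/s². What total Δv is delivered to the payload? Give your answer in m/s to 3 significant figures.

Ignition mass of stage 1 = 74,200+11,700 + 12,900+1,260 + 4,350 = 104,410 kg.
Stage 1: m₀ = 104,410 kg, m_f = 104,410 − 74,200 = 30,210 kg; Δv = 282×9.81×ln(3.456) = 2766.4×1.2402 ≈ 3431 m/s.
Stage 2: m₀ = 18,510 kg, m_f = 18,510 − 12,900 = 5,610 kg; Δv = 294×9.81×ln(3.299) = 2884.1×1.1938 ≈ 3443 m/s.
Total Δv = 3431 + 3443 = 6874 m/s.

Δv ≈ 6870 m/s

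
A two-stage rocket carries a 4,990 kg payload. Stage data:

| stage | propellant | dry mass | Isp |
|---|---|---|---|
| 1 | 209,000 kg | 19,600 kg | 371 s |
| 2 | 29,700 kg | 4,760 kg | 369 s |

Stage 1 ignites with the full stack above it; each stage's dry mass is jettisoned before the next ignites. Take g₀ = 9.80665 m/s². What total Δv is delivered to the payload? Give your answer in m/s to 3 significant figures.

Δv ≈ 10600 m/s

Ignition mass of stage 1 = 209,000+19,600 + 29,700+4,760 + 4,990 = 268,050 kg.
Stage 1: m₀ = 268,050 kg, m_f = 268,050 − 209,000 = 59,050 kg; Δv = 371×9.80665×ln(4.539) = 3638.3×1.5128 ≈ 5504 m/s.
Stage 2: m₀ = 39,450 kg, m_f = 39,450 − 29,700 = 9,750 kg; Δv = 369×9.80665×ln(4.046) = 3618.7×1.3978 ≈ 5058 m/s.
Total Δv = 5504 + 5058 = 10562 m/s.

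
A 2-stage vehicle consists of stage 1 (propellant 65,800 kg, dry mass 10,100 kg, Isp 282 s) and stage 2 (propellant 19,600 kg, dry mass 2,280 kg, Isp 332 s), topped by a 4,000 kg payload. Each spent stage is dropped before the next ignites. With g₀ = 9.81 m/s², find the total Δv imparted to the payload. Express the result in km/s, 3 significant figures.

Ignition mass of stage 1 = 65,800+10,100 + 19,600+2,280 + 4,000 = 101,780 kg.
Stage 1: m₀ = 101,780 kg, m_f = 101,780 − 65,800 = 35,980 kg; Δv = 282×9.81×ln(2.829) = 2766.4×1.0399 ≈ 2877 m/s.
Stage 2: m₀ = 25,880 kg, m_f = 25,880 − 19,600 = 6,280 kg; Δv = 332×9.81×ln(4.121) = 3256.9×1.4161 ≈ 4612 m/s.
Total Δv = 2877 + 4612 = 7489 m/s.

Δv ≈ 7.49 km/s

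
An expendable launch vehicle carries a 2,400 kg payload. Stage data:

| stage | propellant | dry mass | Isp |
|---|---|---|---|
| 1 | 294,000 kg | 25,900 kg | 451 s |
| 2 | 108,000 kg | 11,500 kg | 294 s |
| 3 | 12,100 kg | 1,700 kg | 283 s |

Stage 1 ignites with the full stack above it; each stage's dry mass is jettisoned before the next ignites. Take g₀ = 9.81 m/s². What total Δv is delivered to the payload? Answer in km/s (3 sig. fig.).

Δv ≈ 13.0 km/s

Ignition mass of stage 1 = 294,000+25,900 + 108,000+11,500 + 12,100+1,700 + 2,400 = 455,600 kg.
Stage 1: m₀ = 455,600 kg, m_f = 455,600 − 294,000 = 161,600 kg; Δv = 451×9.81×ln(2.819) = 4424.3×1.0365 ≈ 4586 m/s.
Stage 2: m₀ = 135,700 kg, m_f = 135,700 − 108,000 = 27,700 kg; Δv = 294×9.81×ln(4.899) = 2884.1×1.5890 ≈ 4583 m/s.
Stage 3: m₀ = 16,200 kg, m_f = 16,200 − 12,100 = 4,100 kg; Δv = 283×9.81×ln(3.951) = 2776.2×1.3740 ≈ 3815 m/s.
Total Δv = 4586 + 4583 + 3815 = 12984 m/s.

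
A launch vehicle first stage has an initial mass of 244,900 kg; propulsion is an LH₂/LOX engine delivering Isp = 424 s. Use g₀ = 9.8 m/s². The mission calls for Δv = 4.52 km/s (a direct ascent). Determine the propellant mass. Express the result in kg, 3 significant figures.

propellant mass ≈ 162000 kg

v_e = Isp · g₀ = 424 × 9.8 = 4155.2 m/s.
m₀/m_f = exp(Δv / v_e) = exp(4520 / 4155.2) = exp(1.0878) = 2.9677.
m_f = 244,900 / 2.9677 = 82,521.8 kg, so propellant = m₀ − m_f = 244,900 − 82,521.8 = 162,378.2 kg.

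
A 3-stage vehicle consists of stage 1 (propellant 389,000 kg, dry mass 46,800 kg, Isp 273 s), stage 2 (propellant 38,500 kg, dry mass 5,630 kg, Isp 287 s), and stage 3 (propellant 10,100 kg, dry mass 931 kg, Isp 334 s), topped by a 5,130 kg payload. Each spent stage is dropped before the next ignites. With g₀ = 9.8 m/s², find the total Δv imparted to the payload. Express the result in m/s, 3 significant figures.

Δv ≈ 10200 m/s

Ignition mass of stage 1 = 389,000+46,800 + 38,500+5,630 + 10,100+931 + 5,130 = 496,091 kg.
Stage 1: m₀ = 496,091 kg, m_f = 496,091 − 389,000 = 107,091 kg; Δv = 273×9.8×ln(4.632) = 2675.4×1.5331 ≈ 4102 m/s.
Stage 2: m₀ = 60,291 kg, m_f = 60,291 − 38,500 = 21,791 kg; Δv = 287×9.8×ln(2.767) = 2812.6×1.0177 ≈ 2862 m/s.
Stage 3: m₀ = 16,161 kg, m_f = 16,161 − 10,100 = 6,061 kg; Δv = 334×9.8×ln(2.666) = 3273.2×0.9807 ≈ 3210 m/s.
Total Δv = 4102 + 2862 + 3210 = 10174 m/s.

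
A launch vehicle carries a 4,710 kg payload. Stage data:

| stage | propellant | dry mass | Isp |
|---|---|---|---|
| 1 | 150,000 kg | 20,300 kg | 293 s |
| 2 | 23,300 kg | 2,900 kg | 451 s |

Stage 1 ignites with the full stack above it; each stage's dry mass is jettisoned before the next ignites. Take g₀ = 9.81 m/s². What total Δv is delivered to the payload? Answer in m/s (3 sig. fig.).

Ignition mass of stage 1 = 150,000+20,300 + 23,300+2,900 + 4,710 = 201,210 kg.
Stage 1: m₀ = 201,210 kg, m_f = 201,210 − 150,000 = 51,210 kg; Δv = 293×9.81×ln(3.929) = 2874.3×1.3684 ≈ 3933 m/s.
Stage 2: m₀ = 30,910 kg, m_f = 30,910 − 23,300 = 7,610 kg; Δv = 451×9.81×ln(4.062) = 4424.3×1.4016 ≈ 6201 m/s.
Total Δv = 3933 + 6201 = 10134 m/s.

Δv ≈ 10100 m/s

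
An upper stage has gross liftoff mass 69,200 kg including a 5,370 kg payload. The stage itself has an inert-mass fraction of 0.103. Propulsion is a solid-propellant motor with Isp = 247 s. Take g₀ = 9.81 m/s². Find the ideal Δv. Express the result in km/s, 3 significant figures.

Δv ≈ 4.26 km/s

Stage wet mass = m₀ − payload = 69,200 − 5,370 = 63,830 kg.
Stage dry mass = ε × stage wet mass = 0.103 × 63,830 = 6,574.49 kg.
Burnout mass m_f = stage dry + payload = 6,574.49 + 5,370 = 11,944.49 kg.
v_e = Isp · g₀ = 247 × 9.81 = 2423.1 m/s.
By the Tsiolkovsky rocket equation, Δv = v_e · ln(69,200/11,944.49) = 2423.1 × ln(5.793) = 2423.1 × 1.7567 ≈ 4257 m/s.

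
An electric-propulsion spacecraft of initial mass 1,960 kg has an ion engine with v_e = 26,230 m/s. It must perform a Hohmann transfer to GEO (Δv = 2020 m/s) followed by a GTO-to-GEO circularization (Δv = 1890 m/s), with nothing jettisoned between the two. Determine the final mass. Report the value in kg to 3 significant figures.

final mass ≈ 1690 kg

After the first burn: m = 1960 × exp(−2020/26230.0) = 1960 × 0.92588 = 1,814.72 kg.
After the second burn: m = 1,814.72 × exp(−1890/26230.0) = 1,814.72 × 0.93048 = 1,688.56 kg.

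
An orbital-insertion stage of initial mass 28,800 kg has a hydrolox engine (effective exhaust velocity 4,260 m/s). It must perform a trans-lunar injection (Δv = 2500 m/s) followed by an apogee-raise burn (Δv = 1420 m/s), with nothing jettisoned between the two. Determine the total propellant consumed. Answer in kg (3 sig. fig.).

total propellant consumed ≈ 17300 kg

After the first burn: m = 28800 × exp(−2500/4260.0) = 28800 × 0.55607 = 16,014.8 kg.
After the second burn: m = 16,014.8 × exp(−1420/4260.0) = 16,014.8 × 0.71653 = 11,475.1 kg.
Total propellant = m₀ − m_final = 28800 − 11,475.1 = 17,324.9 kg.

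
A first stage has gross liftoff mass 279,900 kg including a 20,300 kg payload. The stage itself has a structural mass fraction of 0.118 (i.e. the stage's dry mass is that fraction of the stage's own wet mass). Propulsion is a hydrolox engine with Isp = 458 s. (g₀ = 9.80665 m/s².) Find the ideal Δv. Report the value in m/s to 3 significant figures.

Δv ≈ 7650 m/s

Stage wet mass = m₀ − payload = 279,900 − 20,300 = 259,600 kg.
Stage dry mass = ε × stage wet mass = 0.118 × 259,600 = 30,632.8 kg.
Burnout mass m_f = stage dry + payload = 30,632.8 + 20,300 = 50,932.8 kg.
v_e = Isp · g₀ = 458 × 9.80665 = 4491.4 m/s.
Δv = v_e · ln(279,900/50,932.8) = 4491.4 × ln(5.495) = 4491.4 × 1.7039 ≈ 7653 m/s.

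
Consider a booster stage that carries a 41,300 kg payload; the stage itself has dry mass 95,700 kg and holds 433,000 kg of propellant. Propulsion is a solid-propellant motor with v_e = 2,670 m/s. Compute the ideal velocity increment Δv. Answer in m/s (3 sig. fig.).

Δv ≈ 3810 m/s

m₀ = payload + dry + propellant = 41,300 + 95,700 + 433,000 = 570,000 kg.
m_f = payload + dry = 41,300 + 95,700 = 137,000 kg.
By the Tsiolkovsky rocket equation, Δv = v_e · ln(m₀/m_f) = 2670.0 × ln(4.161) = 2670.0 × 1.4257 ≈ 3806.5 m/s.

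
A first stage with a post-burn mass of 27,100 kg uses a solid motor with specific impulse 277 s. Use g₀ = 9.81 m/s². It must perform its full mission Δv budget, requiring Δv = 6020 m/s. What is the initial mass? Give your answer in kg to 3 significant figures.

v_e = Isp · g₀ = 277 × 9.81 = 2717.4 m/s.
From the ideal rocket equation, m₀/m_f = exp(Δv / v_e) = exp(6020 / 2717.4) = exp(2.2154) = 9.1649.
m₀ = m_f × 9.1649 = 27,100 × 9.1649 = 248,369 kg.

initial mass ≈ 248000 kg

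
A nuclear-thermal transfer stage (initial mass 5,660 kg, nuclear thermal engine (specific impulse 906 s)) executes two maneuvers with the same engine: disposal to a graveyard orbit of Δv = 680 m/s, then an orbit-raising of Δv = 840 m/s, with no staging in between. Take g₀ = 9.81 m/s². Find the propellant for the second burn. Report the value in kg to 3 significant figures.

propellant for the second burn ≈ 473 kg

v_e = Isp · g₀ = 906 × 9.81 = 8887.9 m/s.
After the first burn: m = 5660 × exp(−680/8887.9) = 5660 × 0.92634 = 5,243.08 kg.
After the second burn: m = 5,243.08 × exp(−840/8887.9) = 5,243.08 × 0.90982 = 4,770.26 kg.
Second-burn propellant = 5,243.08 − 4,770.26 = 472.82 kg.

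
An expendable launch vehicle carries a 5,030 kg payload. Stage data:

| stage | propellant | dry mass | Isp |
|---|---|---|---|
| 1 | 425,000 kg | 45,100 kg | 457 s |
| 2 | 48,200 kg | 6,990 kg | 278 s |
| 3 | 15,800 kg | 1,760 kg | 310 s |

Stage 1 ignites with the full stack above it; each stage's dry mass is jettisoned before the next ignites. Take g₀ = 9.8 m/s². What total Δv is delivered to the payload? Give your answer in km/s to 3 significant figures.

Δv ≈ 13.0 km/s

Ignition mass of stage 1 = 425,000+45,100 + 48,200+6,990 + 15,800+1,760 + 5,030 = 547,880 kg.
Stage 1: m₀ = 547,880 kg, m_f = 547,880 − 425,000 = 122,880 kg; Δv = 457×9.8×ln(4.459) = 4478.6×1.4948 ≈ 6695 m/s.
Stage 2: m₀ = 77,780 kg, m_f = 77,780 − 48,200 = 29,580 kg; Δv = 278×9.8×ln(2.629) = 2724.4×0.9668 ≈ 2634 m/s.
Stage 3: m₀ = 22,590 kg, m_f = 22,590 − 15,800 = 6,790 kg; Δv = 310×9.8×ln(3.327) = 3038.0×1.2021 ≈ 3652 m/s.
Total Δv = 6695 + 2634 + 3652 = 12981 m/s.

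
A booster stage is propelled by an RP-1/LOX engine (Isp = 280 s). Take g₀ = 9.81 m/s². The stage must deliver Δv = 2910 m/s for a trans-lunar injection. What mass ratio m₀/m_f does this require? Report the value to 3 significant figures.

mass ratio ≈ 2.88

v_e = Isp · g₀ = 280 × 9.81 = 2746.8 m/s.
Using Δv = v_e ln(m₀/m_f): m₀/m_f = exp(Δv / v_e) = exp(2910 / 2746.8) = exp(1.0594) = 2.8847.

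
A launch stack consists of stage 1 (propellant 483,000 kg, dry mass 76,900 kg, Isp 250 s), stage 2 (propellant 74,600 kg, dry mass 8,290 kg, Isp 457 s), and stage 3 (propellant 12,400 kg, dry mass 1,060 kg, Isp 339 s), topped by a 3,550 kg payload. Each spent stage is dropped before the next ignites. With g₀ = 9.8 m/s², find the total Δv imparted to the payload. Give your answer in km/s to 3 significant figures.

Ignition mass of stage 1 = 483,000+76,900 + 74,600+8,290 + 12,400+1,060 + 3,550 = 659,800 kg.
Stage 1: m₀ = 659,800 kg, m_f = 659,800 − 483,000 = 176,800 kg; Δv = 250×9.8×ln(3.732) = 2450.0×1.3169 ≈ 3226 m/s.
Stage 2: m₀ = 99,900 kg, m_f = 99,900 − 74,600 = 25,300 kg; Δv = 457×9.8×ln(3.949) = 4478.6×1.3734 ≈ 6151 m/s.
Stage 3: m₀ = 17,010 kg, m_f = 17,010 − 12,400 = 4,610 kg; Δv = 339×9.8×ln(3.69) = 3322.2×1.3056 ≈ 4337 m/s.
Total Δv = 3226 + 6151 + 4337 = 13714 m/s.

Δv ≈ 13.7 km/s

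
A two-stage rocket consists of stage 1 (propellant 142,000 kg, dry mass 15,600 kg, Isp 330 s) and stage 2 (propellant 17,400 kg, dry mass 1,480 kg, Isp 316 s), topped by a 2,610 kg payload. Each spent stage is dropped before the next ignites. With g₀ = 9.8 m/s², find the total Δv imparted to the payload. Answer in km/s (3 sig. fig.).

Δv ≈ 10.2 km/s

Ignition mass of stage 1 = 142,000+15,600 + 17,400+1,480 + 2,610 = 179,090 kg.
Stage 1: m₀ = 179,090 kg, m_f = 179,090 − 142,000 = 37,090 kg; Δv = 330×9.8×ln(4.829) = 3234.0×1.5745 ≈ 5092 m/s.
Stage 2: m₀ = 21,490 kg, m_f = 21,490 − 17,400 = 4,090 kg; Δv = 316×9.8×ln(5.254) = 3096.8×1.6590 ≈ 5138 m/s.
Total Δv = 5092 + 5138 = 10230 m/s.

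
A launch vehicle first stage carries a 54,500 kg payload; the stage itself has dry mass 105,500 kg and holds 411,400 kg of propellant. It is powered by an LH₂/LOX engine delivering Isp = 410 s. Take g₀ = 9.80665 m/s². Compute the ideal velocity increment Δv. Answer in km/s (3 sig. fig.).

v_e = Isp · g₀ = 410 × 9.80665 = 4020.7 m/s.
m₀ = payload + dry + propellant = 54,500 + 105,500 + 411,400 = 571,400 kg.
m_f = payload + dry = 54,500 + 105,500 = 160,000 kg.
Δv = v_e · ln(m₀/m_f) = 4020.7 × ln(3.571) = 4020.7 × 1.2729 ≈ 5118.0 m/s.

Δv ≈ 5.12 km/s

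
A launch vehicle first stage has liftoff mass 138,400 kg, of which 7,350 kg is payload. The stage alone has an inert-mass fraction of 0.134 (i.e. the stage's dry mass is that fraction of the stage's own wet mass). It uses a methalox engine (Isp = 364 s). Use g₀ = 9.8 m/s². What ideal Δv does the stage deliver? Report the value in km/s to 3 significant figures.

Stage wet mass = m₀ − payload = 138,400 − 7,350 = 131,050 kg.
Stage dry mass = ε × stage wet mass = 0.134 × 131,050 = 17,560.7 kg.
Burnout mass m_f = stage dry + payload = 17,560.7 + 7,350 = 24,910.7 kg.
v_e = Isp · g₀ = 364 × 9.8 = 3567.2 m/s.
From the ideal rocket equation, Δv = v_e · ln(138,400/24,910.7) = 3567.2 × ln(5.556) = 3567.2 × 1.7149 ≈ 6117 m/s.

Δv ≈ 6.12 km/s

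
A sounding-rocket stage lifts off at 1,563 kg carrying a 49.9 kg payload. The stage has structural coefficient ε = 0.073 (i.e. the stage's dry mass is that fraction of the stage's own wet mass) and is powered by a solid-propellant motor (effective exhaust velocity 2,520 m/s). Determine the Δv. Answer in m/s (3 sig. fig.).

Δv ≈ 5740 m/s

Stage wet mass = m₀ − payload = 1,563 − 49.9 = 1,513.1 kg.
Stage dry mass = ε × stage wet mass = 0.073 × 1,513.1 = 110.456 kg.
Burnout mass m_f = stage dry + payload = 110.456 + 49.9 = 160.356 kg.
Using Δv = v_e ln(m₀/m_f): Δv = v_e · ln(1,563/160.356) = 2520.0 × ln(9.747) = 2520.0 × 2.2770 ≈ 5738 m/s.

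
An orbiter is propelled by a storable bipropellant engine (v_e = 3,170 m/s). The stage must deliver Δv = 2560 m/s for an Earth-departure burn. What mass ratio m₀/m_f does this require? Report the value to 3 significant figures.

From the ideal rocket equation, m₀/m_f = exp(Δv / v_e) = exp(2560 / 3170.0) = exp(0.8076) = 2.2425.

mass ratio ≈ 2.24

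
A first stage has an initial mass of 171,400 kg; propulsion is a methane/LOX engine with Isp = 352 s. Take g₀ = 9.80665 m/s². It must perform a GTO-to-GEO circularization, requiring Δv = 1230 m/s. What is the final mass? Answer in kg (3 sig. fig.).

final mass ≈ 120000 kg

v_e = Isp · g₀ = 352 × 9.80665 = 3451.9 m/s.
By the Tsiolkovsky rocket equation, m₀/m_f = exp(Δv / v_e) = exp(1230 / 3451.9) = exp(0.3563) = 1.4281.
m_f = m₀ / 1.4281 = 171,400 / 1.4281 = 120,020 kg.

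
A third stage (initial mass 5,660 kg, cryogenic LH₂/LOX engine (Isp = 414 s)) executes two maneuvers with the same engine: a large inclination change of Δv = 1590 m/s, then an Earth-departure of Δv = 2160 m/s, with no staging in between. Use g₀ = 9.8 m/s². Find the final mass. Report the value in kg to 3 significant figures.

final mass ≈ 2250 kg

v_e = Isp · g₀ = 414 × 9.8 = 4057.2 m/s.
After the first burn: m = 5660 × exp(−1590/4057.2) = 5660 × 0.67577 = 3,824.86 kg.
After the second burn: m = 3,824.86 × exp(−2160/4057.2) = 3,824.86 × 0.58720 = 2,245.96 kg.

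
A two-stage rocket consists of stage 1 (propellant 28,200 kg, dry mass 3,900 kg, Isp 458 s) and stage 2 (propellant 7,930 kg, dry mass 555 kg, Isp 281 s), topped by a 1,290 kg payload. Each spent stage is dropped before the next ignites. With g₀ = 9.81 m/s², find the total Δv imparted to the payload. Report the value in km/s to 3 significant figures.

Δv ≈ 9.62 km/s

Ignition mass of stage 1 = 28,200+3,900 + 7,930+555 + 1,290 = 41,875 kg.
Stage 1: m₀ = 41,875 kg, m_f = 41,875 − 28,200 = 13,675 kg; Δv = 458×9.81×ln(3.062) = 4493.0×1.1191 ≈ 5028 m/s.
Stage 2: m₀ = 9,775 kg, m_f = 9,775 − 7,930 = 1,845 kg; Δv = 281×9.81×ln(5.298) = 2756.6×1.6673 ≈ 4596 m/s.
Total Δv = 5028 + 4596 = 9624 m/s.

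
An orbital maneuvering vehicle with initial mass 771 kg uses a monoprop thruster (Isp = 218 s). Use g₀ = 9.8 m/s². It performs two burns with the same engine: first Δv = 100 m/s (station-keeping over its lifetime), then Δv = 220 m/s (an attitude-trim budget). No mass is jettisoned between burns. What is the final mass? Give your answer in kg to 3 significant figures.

final mass ≈ 664 kg

v_e = Isp · g₀ = 218 × 9.8 = 2136.4 m/s.
After the first burn: m = 771 × exp(−100/2136.4) = 771 × 0.95427 = 735.742 kg.
After the second burn: m = 735.742 × exp(−220/2136.4) = 735.742 × 0.90215 = 663.75 kg.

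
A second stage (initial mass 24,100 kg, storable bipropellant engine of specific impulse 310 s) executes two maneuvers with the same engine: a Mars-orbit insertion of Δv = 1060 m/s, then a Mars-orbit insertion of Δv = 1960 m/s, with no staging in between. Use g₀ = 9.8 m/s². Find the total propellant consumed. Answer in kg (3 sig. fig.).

total propellant consumed ≈ 15200 kg

v_e = Isp · g₀ = 310 × 9.8 = 3038.0 m/s.
After the first burn: m = 24100 × exp(−1060/3038.0) = 24100 × 0.70545 = 17,001.3 kg.
After the second burn: m = 17,001.3 × exp(−1960/3038.0) = 17,001.3 × 0.52458 = 8,918.54 kg.
Total propellant = m₀ − m_final = 24100 − 8,918.54 = 15,181.46 kg.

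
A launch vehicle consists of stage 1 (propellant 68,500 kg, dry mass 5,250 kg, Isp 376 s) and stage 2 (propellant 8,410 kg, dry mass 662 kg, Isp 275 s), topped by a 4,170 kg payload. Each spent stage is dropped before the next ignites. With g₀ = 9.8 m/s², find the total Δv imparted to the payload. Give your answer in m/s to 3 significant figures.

Ignition mass of stage 1 = 68,500+5,250 + 8,410+662 + 4,170 = 86,992 kg.
Stage 1: m₀ = 86,992 kg, m_f = 86,992 − 68,500 = 18,492 kg; Δv = 376×9.8×ln(4.704) = 3684.8×1.5485 ≈ 5706 m/s.
Stage 2: m₀ = 13,242 kg, m_f = 13,242 − 8,410 = 4,832 kg; Δv = 275×9.8×ln(2.74) = 2695.0×1.0081 ≈ 2717 m/s.
Total Δv = 5706 + 2717 = 8423 m/s.

Δv ≈ 8420 m/s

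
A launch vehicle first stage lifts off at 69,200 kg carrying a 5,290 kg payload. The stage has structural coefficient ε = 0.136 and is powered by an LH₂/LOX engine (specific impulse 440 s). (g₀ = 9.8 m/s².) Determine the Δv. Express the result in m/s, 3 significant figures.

Δv ≈ 6900 m/s

Stage wet mass = m₀ − payload = 69,200 − 5,290 = 63,910 kg.
Stage dry mass = ε × stage wet mass = 0.136 × 63,910 = 8,691.76 kg.
Burnout mass m_f = stage dry + payload = 8,691.76 + 5,290 = 13,981.76 kg.
v_e = Isp · g₀ = 440 × 9.8 = 4312.0 m/s.
By the Tsiolkovsky rocket equation, Δv = v_e · ln(69,200/13,981.76) = 4312.0 × ln(4.949) = 4312.0 × 1.5992 ≈ 6896 m/s.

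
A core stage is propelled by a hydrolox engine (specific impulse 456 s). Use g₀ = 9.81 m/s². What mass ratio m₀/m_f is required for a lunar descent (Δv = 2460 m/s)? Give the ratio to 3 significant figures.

v_e = Isp · g₀ = 456 × 9.81 = 4473.4 m/s.
By the Tsiolkovsky rocket equation, m₀/m_f = exp(Δv / v_e) = exp(2460 / 4473.4) = exp(0.5499) = 1.7331.

mass ratio ≈ 1.73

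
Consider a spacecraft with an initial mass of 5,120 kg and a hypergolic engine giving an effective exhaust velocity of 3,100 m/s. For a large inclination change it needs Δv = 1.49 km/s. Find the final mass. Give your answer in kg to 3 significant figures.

final mass ≈ 3170 kg

m₀/m_f = exp(Δv / v_e) = exp(1490 / 3100.0) = exp(0.4806) = 1.6171.
m_f = m₀ / 1.6171 = 5,120 / 1.6171 = 3,166.16 kg.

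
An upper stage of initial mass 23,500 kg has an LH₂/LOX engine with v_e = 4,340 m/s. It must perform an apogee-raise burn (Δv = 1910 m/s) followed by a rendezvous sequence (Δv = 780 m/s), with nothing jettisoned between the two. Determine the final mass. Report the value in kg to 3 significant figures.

final mass ≈ 12600 kg

After the first burn: m = 23500 × exp(−1910/4340.0) = 23500 × 0.64398 = 15,133.5 kg.
After the second burn: m = 15,133.5 × exp(−780/4340.0) = 15,133.5 × 0.83550 = 12,644 kg.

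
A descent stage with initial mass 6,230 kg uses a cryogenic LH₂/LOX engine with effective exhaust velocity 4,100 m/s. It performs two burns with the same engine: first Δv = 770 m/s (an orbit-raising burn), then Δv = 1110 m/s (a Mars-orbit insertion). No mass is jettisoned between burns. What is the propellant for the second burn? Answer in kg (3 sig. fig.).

After the first burn: m = 6230 × exp(−770/4100.0) = 6230 × 0.82878 = 5,163.3 kg.
After the second burn: m = 5,163.3 × exp(−1110/4100.0) = 5,163.3 × 0.76282 = 3,938.67 kg.
Second-burn propellant = 5,163.3 − 3,938.67 = 1,224.63 kg.

propellant for the second burn ≈ 1220 kg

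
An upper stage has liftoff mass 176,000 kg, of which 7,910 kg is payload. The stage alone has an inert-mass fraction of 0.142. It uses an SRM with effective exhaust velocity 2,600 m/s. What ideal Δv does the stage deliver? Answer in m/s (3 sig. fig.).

Stage wet mass = m₀ − payload = 176,000 − 7,910 = 168,090 kg.
Stage dry mass = ε × stage wet mass = 0.142 × 168,090 = 23,868.8 kg.
Burnout mass m_f = stage dry + payload = 23,868.8 + 7,910 = 31,778.8 kg.
From the ideal rocket equation, Δv = v_e · ln(176,000/31,778.8) = 2600.0 × ln(5.538) = 2600.0 × 1.7117 ≈ 4450 m/s.

Δv ≈ 4450 m/s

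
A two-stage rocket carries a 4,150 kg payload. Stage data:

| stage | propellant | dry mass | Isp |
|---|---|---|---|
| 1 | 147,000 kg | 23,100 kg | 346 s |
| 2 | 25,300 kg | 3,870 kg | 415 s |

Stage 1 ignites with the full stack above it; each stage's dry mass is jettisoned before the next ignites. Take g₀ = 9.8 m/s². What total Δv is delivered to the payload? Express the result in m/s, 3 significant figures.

Ignition mass of stage 1 = 147,000+23,100 + 25,300+3,870 + 4,150 = 203,420 kg.
Stage 1: m₀ = 203,420 kg, m_f = 203,420 − 147,000 = 56,420 kg; Δv = 346×9.8×ln(3.605) = 3390.8×1.2824 ≈ 4349 m/s.
Stage 2: m₀ = 33,320 kg, m_f = 33,320 − 25,300 = 8,020 kg; Δv = 415×9.8×ln(4.155) = 4067.0×1.4242 ≈ 5792 m/s.
Total Δv = 4349 + 5792 = 10141 m/s.

Δv ≈ 10100 m/s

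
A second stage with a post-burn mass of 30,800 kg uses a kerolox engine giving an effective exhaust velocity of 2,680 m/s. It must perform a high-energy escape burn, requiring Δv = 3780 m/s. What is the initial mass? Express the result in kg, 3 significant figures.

initial mass ≈ 126000 kg

Using Δv = v_e ln(m₀/m_f): m₀/m_f = exp(Δv / v_e) = exp(3780 / 2680.0) = exp(1.4104) = 4.0978.
m₀ = m_f × 4.0978 = 30,800 × 4.0978 = 126,212 kg.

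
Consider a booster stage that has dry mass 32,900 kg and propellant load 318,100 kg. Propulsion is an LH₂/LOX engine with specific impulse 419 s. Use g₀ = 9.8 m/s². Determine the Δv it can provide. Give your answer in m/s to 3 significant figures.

Δv ≈ 9720 m/s

v_e = Isp · g₀ = 419 × 9.8 = 4106.2 m/s.
m₀ = m_dry + m_prop = 32,900 + 318,100 = 351,000 kg.
By the Tsiolkovsky rocket equation, Δv = v_e · ln(m₀/m_f) = 4106.2 × ln(10.67) = 4106.2 × 2.3673 ≈ 9720.7 m/s.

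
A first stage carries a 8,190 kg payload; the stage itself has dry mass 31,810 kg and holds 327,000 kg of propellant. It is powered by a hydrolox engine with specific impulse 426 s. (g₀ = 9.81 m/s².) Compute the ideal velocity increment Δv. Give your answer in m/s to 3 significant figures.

v_e = Isp · g₀ = 426 × 9.81 = 4179.1 m/s.
m₀ = payload + dry + propellant = 8,190 + 31,810 + 327,000 = 367,000 kg.
m_f = payload + dry = 8,190 + 31,810 = 40,000 kg.
From the ideal rocket equation, Δv = v_e · ln(m₀/m_f) = 4179.1 × ln(9.175) = 4179.1 × 2.2165 ≈ 9262.8 m/s.

Δv ≈ 9260 m/s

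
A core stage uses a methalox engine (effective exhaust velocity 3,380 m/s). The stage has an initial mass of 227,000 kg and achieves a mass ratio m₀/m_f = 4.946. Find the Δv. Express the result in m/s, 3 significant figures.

Δv = v_e · ln(4.946) = 3380.0 × 1.5986 ≈ 5403.2 m/s.

Δv ≈ 5400 m/s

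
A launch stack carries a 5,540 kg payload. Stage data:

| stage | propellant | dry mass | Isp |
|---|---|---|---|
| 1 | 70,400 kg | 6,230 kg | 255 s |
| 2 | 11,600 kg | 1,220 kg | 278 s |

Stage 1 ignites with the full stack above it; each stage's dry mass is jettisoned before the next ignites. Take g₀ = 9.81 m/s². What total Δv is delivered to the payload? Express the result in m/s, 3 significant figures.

Ignition mass of stage 1 = 70,400+6,230 + 11,600+1,220 + 5,540 = 94,990 kg.
Stage 1: m₀ = 94,990 kg, m_f = 94,990 − 70,400 = 24,590 kg; Δv = 255×9.81×ln(3.863) = 2501.6×1.3514 ≈ 3381 m/s.
Stage 2: m₀ = 18,360 kg, m_f = 18,360 − 11,600 = 6,760 kg; Δv = 278×9.81×ln(2.716) = 2727.2×0.9992 ≈ 2725 m/s.
Total Δv = 3381 + 2725 = 6106 m/s.

Δv ≈ 6110 m/s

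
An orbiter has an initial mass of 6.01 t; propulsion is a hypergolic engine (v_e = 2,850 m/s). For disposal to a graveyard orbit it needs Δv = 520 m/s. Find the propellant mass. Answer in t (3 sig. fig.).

By the Tsiolkovsky rocket equation, m₀/m_f = exp(Δv / v_e) = exp(520 / 2850.0) = exp(0.1825) = 1.2002.
m_f = 6.01 / 1.2002 = 5.0075 t, so propellant = m₀ − m_f = 6.01 − 5.0075 = 1.0025 t.

propellant mass ≈ 1.00 t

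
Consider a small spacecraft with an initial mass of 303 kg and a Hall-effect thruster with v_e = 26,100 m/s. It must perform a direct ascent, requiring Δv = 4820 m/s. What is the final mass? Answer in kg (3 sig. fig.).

m₀/m_f = exp(Δv / v_e) = exp(4820 / 26100.0) = exp(0.1847) = 1.2028.
m_f = m₀ / 1.2028 = 303 / 1.2028 = 251.912 kg.

final mass ≈ 252 kg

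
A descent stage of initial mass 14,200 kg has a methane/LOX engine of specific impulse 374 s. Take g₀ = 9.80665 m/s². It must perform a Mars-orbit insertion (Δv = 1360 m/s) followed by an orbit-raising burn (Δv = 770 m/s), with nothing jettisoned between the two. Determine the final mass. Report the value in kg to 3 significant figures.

final mass ≈ 7940 kg

v_e = Isp · g₀ = 374 × 9.80665 = 3667.7 m/s.
After the first burn: m = 14200 × exp(−1360/3667.7) = 14200 × 0.69018 = 9,800.56 kg.
After the second burn: m = 9,800.56 × exp(−770/3667.7) = 9,800.56 × 0.81063 = 7,944.63 kg.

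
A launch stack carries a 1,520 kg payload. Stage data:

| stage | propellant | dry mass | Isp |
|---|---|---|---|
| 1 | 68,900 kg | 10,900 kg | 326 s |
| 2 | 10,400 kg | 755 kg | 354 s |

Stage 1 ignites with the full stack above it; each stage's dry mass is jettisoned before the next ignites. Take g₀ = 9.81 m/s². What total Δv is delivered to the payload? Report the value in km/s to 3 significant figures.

Δv ≈ 10.3 km/s

Ignition mass of stage 1 = 68,900+10,900 + 10,400+755 + 1,520 = 92,475 kg.
Stage 1: m₀ = 92,475 kg, m_f = 92,475 − 68,900 = 23,575 kg; Δv = 326×9.81×ln(3.923) = 3198.1×1.3668 ≈ 4371 m/s.
Stage 2: m₀ = 12,675 kg, m_f = 12,675 − 10,400 = 2,275 kg; Δv = 354×9.81×ln(5.571) = 3472.7×1.7177 ≈ 5965 m/s.
Total Δv = 4371 + 5965 = 10336 m/s.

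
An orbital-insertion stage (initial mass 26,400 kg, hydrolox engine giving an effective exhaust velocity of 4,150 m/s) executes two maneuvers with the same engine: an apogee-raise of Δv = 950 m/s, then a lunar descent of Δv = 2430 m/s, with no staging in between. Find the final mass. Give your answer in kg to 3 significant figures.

After the first burn: m = 26400 × exp(−950/4150.0) = 26400 × 0.79540 = 20,998.6 kg.
After the second burn: m = 20,998.6 × exp(−2430/4150.0) = 20,998.6 × 0.55680 = 11,692 kg.

final mass ≈ 11700 kg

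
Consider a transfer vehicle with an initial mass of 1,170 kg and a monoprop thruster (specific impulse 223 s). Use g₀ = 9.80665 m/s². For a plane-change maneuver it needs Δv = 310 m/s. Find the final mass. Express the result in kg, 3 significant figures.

final mass ≈ 1020 kg

v_e = Isp · g₀ = 223 × 9.80665 = 2186.9 m/s.
Rocket equation: m₀/m_f = exp(Δv / v_e) = exp(310 / 2186.9) = exp(0.1418) = 1.1523.
m_f = m₀ / 1.1523 = 1,170 / 1.1523 = 1,015.36 kg.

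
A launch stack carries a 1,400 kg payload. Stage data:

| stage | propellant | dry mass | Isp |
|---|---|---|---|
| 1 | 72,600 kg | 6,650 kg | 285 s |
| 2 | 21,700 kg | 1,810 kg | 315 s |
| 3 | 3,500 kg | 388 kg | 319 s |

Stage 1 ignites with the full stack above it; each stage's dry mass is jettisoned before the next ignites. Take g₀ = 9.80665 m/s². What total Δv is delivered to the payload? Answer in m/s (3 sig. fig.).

Ignition mass of stage 1 = 72,600+6,650 + 21,700+1,810 + 3,500+388 + 1,400 = 108,048 kg.
Stage 1: m₀ = 108,048 kg, m_f = 108,048 − 72,600 = 35,448 kg; Δv = 285×9.80665×ln(3.048) = 2794.9×1.1145 ≈ 3115 m/s.
Stage 2: m₀ = 28,798 kg, m_f = 28,798 − 21,700 = 7,098 kg; Δv = 315×9.80665×ln(4.057) = 3089.1×1.4005 ≈ 4326 m/s.
Stage 3: m₀ = 5,288 kg, m_f = 5,288 − 3,500 = 1,788 kg; Δv = 319×9.80665×ln(2.957) = 3128.3×1.0843 ≈ 3392 m/s.
Total Δv = 3115 + 4326 + 3392 = 10833 m/s.

Δv ≈ 10800 m/s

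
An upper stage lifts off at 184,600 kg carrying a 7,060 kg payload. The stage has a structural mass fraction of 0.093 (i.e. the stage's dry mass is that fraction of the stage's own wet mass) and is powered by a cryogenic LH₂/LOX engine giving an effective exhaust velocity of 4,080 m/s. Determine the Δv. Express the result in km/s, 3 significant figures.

Stage wet mass = m₀ − payload = 184,600 − 7,060 = 177,540 kg.
Stage dry mass = ε × stage wet mass = 0.093 × 177,540 = 16,511.2 kg.
Burnout mass m_f = stage dry + payload = 16,511.2 + 7,060 = 23,571.2 kg.
Δv = v_e · ln(184,600/23,571.2) = 4080.0 × ln(7.832) = 4080.0 × 2.0582 ≈ 8397 m/s.

Δv ≈ 8.40 km/s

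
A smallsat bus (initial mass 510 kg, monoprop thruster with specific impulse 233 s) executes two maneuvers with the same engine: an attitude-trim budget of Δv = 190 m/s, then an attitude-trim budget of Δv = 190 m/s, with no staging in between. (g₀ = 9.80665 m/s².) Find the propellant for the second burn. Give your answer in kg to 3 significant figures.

propellant for the second burn ≈ 37.4 kg

v_e = Isp · g₀ = 233 × 9.80665 = 2284.9 m/s.
After the first burn: m = 510 × exp(−190/2284.9) = 510 × 0.92021 = 469.307 kg.
After the second burn: m = 469.307 × exp(−190/2284.9) = 469.307 × 0.92021 = 431.861 kg.
Second-burn propellant = 469.307 − 431.861 = 37.446 kg.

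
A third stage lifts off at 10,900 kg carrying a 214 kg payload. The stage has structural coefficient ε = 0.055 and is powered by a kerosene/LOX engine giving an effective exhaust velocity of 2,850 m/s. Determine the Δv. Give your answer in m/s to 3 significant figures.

Stage wet mass = m₀ − payload = 10,900 − 214 = 10,686 kg.
Stage dry mass = ε × stage wet mass = 0.055 × 10,686 = 587.73 kg.
Burnout mass m_f = stage dry + payload = 587.73 + 214 = 801.73 kg.
Δv = v_e · ln(10,900/801.73) = 2850.0 × ln(13.6) = 2850.0 × 2.6097 ≈ 7438 m/s.

Δv ≈ 7440 m/s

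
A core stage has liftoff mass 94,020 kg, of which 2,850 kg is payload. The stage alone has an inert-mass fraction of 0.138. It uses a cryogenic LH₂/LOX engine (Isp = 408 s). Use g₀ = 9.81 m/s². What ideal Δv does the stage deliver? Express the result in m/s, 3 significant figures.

Δv ≈ 7230 m/s

Stage wet mass = m₀ − payload = 94,020 − 2,850 = 91,170 kg.
Stage dry mass = ε × stage wet mass = 0.138 × 91,170 = 12,581.5 kg.
Burnout mass m_f = stage dry + payload = 12,581.5 + 2,850 = 15,431.5 kg.
v_e = Isp · g₀ = 408 × 9.81 = 4002.5 m/s.
Δv = v_e · ln(94,020/15,431.5) = 4002.5 × ln(6.093) = 4002.5 × 1.8071 ≈ 7233 m/s.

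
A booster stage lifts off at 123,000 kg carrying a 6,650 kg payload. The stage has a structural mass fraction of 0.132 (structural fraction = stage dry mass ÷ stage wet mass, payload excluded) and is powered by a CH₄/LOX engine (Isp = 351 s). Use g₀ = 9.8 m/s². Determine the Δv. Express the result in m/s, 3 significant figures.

Δv ≈ 5920 m/s

Stage wet mass = m₀ − payload = 123,000 − 6,650 = 116,350 kg.
Stage dry mass = ε × stage wet mass = 0.132 × 116,350 = 15,358.2 kg.
Burnout mass m_f = stage dry + payload = 15,358.2 + 6,650 = 22,008.2 kg.
v_e = Isp · g₀ = 351 × 9.8 = 3439.8 m/s.
From the ideal rocket equation, Δv = v_e · ln(123,000/22,008.2) = 3439.8 × ln(5.589) = 3439.8 × 1.7208 ≈ 5919 m/s.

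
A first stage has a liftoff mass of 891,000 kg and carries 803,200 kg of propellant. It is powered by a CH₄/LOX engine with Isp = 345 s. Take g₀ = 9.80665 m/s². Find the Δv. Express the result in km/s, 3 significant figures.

Δv ≈ 7.84 km/s

v_e = Isp · g₀ = 345 × 9.80665 = 3383.3 m/s.
m_f = m₀ − m_prop = 891,000 − 803,200 = 87,800 kg.
Rocket equation: Δv = v_e · ln(m₀/m_f) = 3383.3 × ln(10.15) = 3383.3 × 2.3173 ≈ 7840.1 m/s.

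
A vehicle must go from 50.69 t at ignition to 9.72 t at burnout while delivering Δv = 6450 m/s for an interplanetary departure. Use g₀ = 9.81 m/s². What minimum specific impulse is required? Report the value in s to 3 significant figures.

Isp ≈ 398 s

ln(m₀/m_f) = ln(50690/9720) = ln(5.215) = 1.6515.
v_e = Δv / ln(m₀/m_f) = 6450 / 1.6515 = 3905.4 m/s.
Isp = v_e / g₀ = 3905.4 / 9.81 = 398.1 s.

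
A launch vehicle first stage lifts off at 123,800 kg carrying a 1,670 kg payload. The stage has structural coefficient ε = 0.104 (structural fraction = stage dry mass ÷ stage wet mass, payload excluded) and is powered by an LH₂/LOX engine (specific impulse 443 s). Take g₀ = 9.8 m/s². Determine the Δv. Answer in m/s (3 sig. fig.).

Δv ≈ 9350 m/s

Stage wet mass = m₀ − payload = 123,800 − 1,670 = 122,130 kg.
Stage dry mass = ε × stage wet mass = 0.104 × 122,130 = 12,701.5 kg.
Burnout mass m_f = stage dry + payload = 12,701.5 + 1,670 = 14,371.5 kg.
v_e = Isp · g₀ = 443 × 9.8 = 4341.4 m/s.
From the ideal rocket equation, Δv = v_e · ln(123,800/14,371.5) = 4341.4 × ln(8.614) = 4341.4 × 2.1534 ≈ 9349 m/s.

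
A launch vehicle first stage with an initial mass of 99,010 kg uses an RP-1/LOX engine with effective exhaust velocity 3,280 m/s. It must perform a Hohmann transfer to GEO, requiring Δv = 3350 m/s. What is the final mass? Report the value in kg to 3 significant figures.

By the Tsiolkovsky rocket equation, m₀/m_f = exp(Δv / v_e) = exp(3350 / 3280.0) = exp(1.0213) = 2.7769.
m_f = m₀ / 2.7769 = 99,010 / 2.7769 = 35,654.9 kg.

final mass ≈ 35700 kg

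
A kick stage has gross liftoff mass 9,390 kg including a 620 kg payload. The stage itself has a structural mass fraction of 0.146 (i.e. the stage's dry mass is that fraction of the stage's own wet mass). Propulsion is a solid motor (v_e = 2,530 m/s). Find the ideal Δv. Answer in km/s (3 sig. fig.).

Stage wet mass = m₀ − payload = 9,390 − 620 = 8,770 kg.
Stage dry mass = ε × stage wet mass = 0.146 × 8,770 = 1,280.42 kg.
Burnout mass m_f = stage dry + payload = 1,280.42 + 620 = 1,900.42 kg.
Rocket equation: Δv = v_e · ln(9,390/1,900.42) = 2530.0 × ln(4.941) = 2530.0 × 1.5976 ≈ 4042 m/s.

Δv ≈ 4.04 km/s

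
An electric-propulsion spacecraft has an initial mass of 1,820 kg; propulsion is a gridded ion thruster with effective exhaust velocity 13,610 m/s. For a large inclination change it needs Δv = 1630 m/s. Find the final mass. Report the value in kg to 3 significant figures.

m₀/m_f = exp(Δv / v_e) = exp(1630 / 13610.0) = exp(0.1198) = 1.1272.
m_f = m₀ / 1.1272 = 1,820 / 1.1272 = 1,614.62 kg.

final mass ≈ 1610 kg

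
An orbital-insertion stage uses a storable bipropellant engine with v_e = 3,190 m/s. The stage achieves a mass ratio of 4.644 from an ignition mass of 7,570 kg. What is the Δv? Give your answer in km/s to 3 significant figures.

Δv ≈ 4.90 km/s

Rocket equation: Δv = v_e · ln(4.644) = 3190.0 × 1.5356 ≈ 4898.5 m/s.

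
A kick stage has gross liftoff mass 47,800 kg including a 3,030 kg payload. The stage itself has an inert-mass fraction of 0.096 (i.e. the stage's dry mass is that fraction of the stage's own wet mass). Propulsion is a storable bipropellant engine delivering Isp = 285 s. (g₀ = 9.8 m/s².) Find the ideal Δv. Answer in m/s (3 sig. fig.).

Stage wet mass = m₀ − payload = 47,800 − 3,030 = 44,770 kg.
Stage dry mass = ε × stage wet mass = 0.096 × 44,770 = 4,297.92 kg.
Burnout mass m_f = stage dry + payload = 4,297.92 + 3,030 = 7,327.92 kg.
v_e = Isp · g₀ = 285 × 9.8 = 2793.0 m/s.
Δv = v_e · ln(47,800/7,327.92) = 2793.0 × ln(6.523) = 2793.0 × 1.8753 ≈ 5238 m/s.

Δv ≈ 5240 m/s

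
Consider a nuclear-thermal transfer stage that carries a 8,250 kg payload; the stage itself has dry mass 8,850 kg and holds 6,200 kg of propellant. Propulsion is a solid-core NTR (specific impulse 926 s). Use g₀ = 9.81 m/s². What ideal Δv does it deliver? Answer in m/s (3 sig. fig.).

Δv ≈ 2810 m/s

v_e = Isp · g₀ = 926 × 9.81 = 9084.1 m/s.
m₀ = payload + dry + propellant = 8,250 + 8,850 + 6,200 = 23,300 kg.
m_f = payload + dry = 8,250 + 8,850 = 17,100 kg.
From the ideal rocket equation, Δv = v_e · ln(m₀/m_f) = 9084.1 × ln(1.363) = 9084.1 × 0.3094 ≈ 2810.4 m/s.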